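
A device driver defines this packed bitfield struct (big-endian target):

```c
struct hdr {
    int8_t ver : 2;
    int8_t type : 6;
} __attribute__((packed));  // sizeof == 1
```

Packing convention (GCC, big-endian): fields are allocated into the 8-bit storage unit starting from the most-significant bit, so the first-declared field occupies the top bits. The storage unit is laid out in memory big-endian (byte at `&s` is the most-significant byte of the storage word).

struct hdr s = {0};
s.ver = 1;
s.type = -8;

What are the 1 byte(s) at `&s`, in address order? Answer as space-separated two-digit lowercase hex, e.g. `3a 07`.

ver (2b) val=1 bits=0x1 at bit 6: 0x40
type (6b) val=-8 bits=0x38 at bit 0: 0x78
word = 0x78 → big-endian bytes:
  [0]=0x78

78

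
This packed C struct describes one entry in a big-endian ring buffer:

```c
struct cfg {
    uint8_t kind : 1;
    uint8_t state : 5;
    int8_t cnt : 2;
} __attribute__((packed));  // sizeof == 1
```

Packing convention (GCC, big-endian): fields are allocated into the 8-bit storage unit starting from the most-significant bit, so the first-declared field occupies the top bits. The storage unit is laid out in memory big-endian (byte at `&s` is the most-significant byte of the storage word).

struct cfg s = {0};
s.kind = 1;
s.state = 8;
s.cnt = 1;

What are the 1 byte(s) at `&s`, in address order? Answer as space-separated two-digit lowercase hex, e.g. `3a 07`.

a1

kind (1b) val=1 bits=0x1 at bit 7: 0x80
state (5b) val=8 bits=0x8 at bit 2: 0xa0
cnt (2b) val=1 bits=0x1 at bit 0: 0xa1
word = 0xa1 → big-endian bytes:
  [0]=0xa1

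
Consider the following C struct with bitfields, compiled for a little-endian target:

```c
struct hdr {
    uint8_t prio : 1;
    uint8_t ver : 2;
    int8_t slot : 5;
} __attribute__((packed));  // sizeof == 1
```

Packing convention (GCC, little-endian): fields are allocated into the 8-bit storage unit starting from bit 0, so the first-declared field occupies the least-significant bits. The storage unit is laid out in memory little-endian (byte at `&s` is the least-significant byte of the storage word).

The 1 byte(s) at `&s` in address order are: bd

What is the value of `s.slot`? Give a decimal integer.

[0]=0xbd (little-endian) → word 0xbd
prio:1 @ bit 0 → (0xbd>>0)&0x1 = 0x1
ver:2 @ bit 1 → (0xbd>>1)&0x3 = 0x2
slot:5 @ bit 3 → (0xbd>>3)&0x1f = 0x17  ←
slot signed 5b, MSB=1: 23 - 32 = -9

-9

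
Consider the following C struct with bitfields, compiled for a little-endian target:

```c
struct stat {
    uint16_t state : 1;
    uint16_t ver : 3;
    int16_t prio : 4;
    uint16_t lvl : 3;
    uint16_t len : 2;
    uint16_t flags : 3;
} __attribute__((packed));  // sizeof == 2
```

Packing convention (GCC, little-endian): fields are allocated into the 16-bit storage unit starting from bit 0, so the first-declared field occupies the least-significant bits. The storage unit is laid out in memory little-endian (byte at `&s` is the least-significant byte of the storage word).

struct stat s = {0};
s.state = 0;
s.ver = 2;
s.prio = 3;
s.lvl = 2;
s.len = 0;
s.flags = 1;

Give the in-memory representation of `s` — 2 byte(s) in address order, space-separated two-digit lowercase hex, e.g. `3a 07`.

34 22

state (1b) val=0 bits=0x0 at bit 0: 0x0000
ver (3b) val=2 bits=0x2 at bit 1: 0x0004
prio (4b) val=3 bits=0x3 at bit 4: 0x0034
lvl (3b) val=2 bits=0x2 at bit 8: 0x0234
len (2b) val=0 bits=0x0 at bit 11: 0x0234
flags (3b) val=1 bits=0x1 at bit 13: 0x2234
word = 0x2234 → little-endian bytes:
  [0]=0x34  [1]=0x22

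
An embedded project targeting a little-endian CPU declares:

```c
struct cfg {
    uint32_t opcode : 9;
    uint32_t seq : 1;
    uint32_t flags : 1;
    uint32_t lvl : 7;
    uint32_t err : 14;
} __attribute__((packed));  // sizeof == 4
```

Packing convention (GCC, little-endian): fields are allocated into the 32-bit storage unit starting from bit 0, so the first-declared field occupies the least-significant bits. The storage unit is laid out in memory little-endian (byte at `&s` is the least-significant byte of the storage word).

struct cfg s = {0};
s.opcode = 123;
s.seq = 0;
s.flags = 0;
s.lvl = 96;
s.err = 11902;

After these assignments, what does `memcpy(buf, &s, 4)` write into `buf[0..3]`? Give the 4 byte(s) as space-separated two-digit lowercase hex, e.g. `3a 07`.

7b 00 fb b9

[0+:9] opcode=123 & 0x1ff = 0x7b; word=0x0000007b
[9+:1] seq=0 & 0x1 = 0x0; word=0x0000007b
[10+:1] flags=0 & 0x1 = 0x0; word=0x0000007b
[11+:7] lvl=96 & 0x7f = 0x60; word=0x0003007b
[18+:14] err=11902 & 0x3fff = 0x2e7e; word=0xb9fb007b
word = 0xb9fb007b → little-endian bytes:
  [0]=0x7b  [1]=0x00  [2]=0xfb  [3]=0xb9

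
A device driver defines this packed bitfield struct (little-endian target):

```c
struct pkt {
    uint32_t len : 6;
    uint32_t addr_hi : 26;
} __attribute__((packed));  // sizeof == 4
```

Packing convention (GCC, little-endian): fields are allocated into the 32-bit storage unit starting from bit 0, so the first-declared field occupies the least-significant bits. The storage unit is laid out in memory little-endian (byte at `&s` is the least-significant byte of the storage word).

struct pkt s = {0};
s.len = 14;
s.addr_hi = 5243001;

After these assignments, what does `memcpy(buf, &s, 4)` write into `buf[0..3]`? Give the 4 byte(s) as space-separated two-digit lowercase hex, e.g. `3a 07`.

len:6 = 14 → 0xe << 0 → word 0x0000000e
addr_hi:26 = 5243001 → 0x500079 << 6 → word 0x14001e4e
word = 0x14001e4e → little-endian bytes:
  [0]=0x4e  [1]=0x1e  [2]=0x00  [3]=0x14

4e 1e 00 14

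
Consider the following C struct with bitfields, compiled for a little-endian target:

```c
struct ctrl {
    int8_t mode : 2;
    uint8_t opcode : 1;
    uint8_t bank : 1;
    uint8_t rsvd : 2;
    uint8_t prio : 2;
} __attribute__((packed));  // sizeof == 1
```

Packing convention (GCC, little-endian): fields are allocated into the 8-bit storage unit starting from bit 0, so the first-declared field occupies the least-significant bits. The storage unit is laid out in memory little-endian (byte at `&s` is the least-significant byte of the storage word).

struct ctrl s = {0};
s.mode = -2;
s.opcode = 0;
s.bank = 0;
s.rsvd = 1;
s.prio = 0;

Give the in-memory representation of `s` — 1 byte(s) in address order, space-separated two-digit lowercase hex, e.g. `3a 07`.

12

[0+:2] mode=-2 & 0x3 = 0x2; word=0x02
[2+:1] opcode=0 & 0x1 = 0x0; word=0x02
[3+:1] bank=0 & 0x1 = 0x0; word=0x02
[4+:2] rsvd=1 & 0x3 = 0x1; word=0x12
[6+:2] prio=0 & 0x3 = 0x0; word=0x12
word = 0x12 → little-endian bytes:
  [0]=0x12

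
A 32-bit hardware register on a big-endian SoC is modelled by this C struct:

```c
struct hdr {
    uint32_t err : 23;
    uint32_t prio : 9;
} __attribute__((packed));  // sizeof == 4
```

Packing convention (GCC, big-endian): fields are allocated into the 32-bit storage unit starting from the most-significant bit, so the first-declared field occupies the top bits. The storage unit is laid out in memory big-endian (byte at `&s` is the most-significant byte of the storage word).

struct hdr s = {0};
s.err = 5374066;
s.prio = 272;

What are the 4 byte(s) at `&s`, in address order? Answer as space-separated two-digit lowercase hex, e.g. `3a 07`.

a4 00 e5 10

err:23 = 5374066 → 0x520072 << 9 → word 0xa400e400
prio:9 = 272 → 0x110 << 0 → word 0xa400e510
word = 0xa400e510 → big-endian bytes:
  [0]=0xa4  [1]=0x00  [2]=0xe5  [3]=0x10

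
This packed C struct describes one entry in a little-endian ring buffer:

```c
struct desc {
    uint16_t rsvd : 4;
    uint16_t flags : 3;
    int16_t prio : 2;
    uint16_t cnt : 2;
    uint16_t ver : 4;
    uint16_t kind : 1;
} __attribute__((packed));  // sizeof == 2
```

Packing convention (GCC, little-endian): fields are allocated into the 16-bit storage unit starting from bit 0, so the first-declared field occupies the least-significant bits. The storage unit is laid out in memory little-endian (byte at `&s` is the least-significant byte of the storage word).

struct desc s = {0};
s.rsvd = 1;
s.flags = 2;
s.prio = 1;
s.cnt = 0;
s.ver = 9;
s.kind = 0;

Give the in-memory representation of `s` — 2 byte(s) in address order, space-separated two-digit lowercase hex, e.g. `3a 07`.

[0+:4] rsvd=1 & 0xf = 0x1; word=0x0001
[4+:3] flags=2 & 0x7 = 0x2; word=0x0021
[7+:2] prio=1 & 0x3 = 0x1; word=0x00a1
[9+:2] cnt=0 & 0x3 = 0x0; word=0x00a1
[11+:4] ver=9 & 0xf = 0x9; word=0x48a1
[15+:1] kind=0 & 0x1 = 0x0; word=0x48a1
word = 0x48a1 → little-endian bytes:
  [0]=0xa1  [1]=0x48

a1 48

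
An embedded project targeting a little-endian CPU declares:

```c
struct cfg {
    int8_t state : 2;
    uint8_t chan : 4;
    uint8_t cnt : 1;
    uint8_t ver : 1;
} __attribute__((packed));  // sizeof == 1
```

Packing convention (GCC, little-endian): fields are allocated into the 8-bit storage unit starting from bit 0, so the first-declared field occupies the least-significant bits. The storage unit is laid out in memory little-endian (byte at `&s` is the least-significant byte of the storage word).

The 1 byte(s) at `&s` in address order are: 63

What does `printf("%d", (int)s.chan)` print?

[0]=0x63 (little-endian) → word 0x63
state [0+:2] = (word>>0) & 0x3 = 3
chan [2+:4] = (word>>2) & 0xf = 8  ←
cnt [6+:1] = (word>>6) & 0x1 = 1
ver [7+:1] = (word>>7) & 0x1 = 0

8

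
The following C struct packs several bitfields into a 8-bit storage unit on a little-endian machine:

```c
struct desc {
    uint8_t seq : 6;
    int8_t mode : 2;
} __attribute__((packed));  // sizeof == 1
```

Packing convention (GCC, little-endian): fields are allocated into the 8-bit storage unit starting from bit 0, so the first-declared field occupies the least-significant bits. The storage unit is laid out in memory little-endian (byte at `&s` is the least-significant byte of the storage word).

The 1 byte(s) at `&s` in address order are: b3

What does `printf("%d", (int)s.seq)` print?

[0]=0xb3 (little-endian) → word 0xb3
seq:6 @ bit 0 → (0xb3>>0)&0x3f = 0x33  ←
mode:2 @ bit 6 → (0xb3>>6)&0x3 = 0x2

51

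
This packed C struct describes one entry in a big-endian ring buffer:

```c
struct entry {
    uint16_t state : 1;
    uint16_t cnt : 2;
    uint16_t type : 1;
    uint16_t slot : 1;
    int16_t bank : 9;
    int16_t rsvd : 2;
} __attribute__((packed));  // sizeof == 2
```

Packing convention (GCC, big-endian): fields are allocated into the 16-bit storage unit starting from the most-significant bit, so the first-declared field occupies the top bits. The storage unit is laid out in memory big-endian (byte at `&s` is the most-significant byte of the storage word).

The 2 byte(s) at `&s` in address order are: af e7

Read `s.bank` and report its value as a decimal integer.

[0]=0xaf [1]=0xe7 (big-endian) → word 0xafe7
state [15+:1] = (word>>15) & 0x1 = 1
cnt [13+:2] = (word>>13) & 0x3 = 1
type [12+:1] = (word>>12) & 0x1 = 0
slot [11+:1] = (word>>11) & 0x1 = 1
bank [2+:9] = (word>>2) & 0x1ff = 505  ←
rsvd [0+:2] = (word>>0) & 0x3 = 3
bank signed 9b, MSB=1: 505 - 512 = -7

-7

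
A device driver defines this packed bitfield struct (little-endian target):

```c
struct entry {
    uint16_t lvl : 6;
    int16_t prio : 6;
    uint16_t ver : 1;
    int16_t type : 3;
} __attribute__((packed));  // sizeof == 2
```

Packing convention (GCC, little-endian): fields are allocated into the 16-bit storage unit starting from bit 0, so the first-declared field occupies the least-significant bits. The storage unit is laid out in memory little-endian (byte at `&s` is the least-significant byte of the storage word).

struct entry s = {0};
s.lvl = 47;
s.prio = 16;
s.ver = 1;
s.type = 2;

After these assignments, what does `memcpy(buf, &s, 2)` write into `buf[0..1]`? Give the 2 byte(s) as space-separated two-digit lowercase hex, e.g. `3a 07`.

2f 54

[0+:6] lvl=47 & 0x3f = 0x2f; word=0x002f
[6+:6] prio=16 & 0x3f = 0x10; word=0x042f
[12+:1] ver=1 & 0x1 = 0x1; word=0x142f
[13+:3] type=2 & 0x7 = 0x2; word=0x542f
word = 0x542f → little-endian bytes:
  [0]=0x2f  [1]=0x54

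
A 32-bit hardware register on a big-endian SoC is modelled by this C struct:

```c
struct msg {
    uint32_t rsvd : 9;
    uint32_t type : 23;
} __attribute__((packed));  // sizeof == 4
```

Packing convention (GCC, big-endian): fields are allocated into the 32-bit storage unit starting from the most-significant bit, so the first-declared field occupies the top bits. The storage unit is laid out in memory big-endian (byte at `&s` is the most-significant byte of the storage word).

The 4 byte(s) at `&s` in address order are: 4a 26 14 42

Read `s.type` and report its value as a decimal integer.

2495554

[0]=0x4a [1]=0x26 [2]=0x14 [3]=0x42 (big-endian) → word 0x4a261442
rsvd [23+:9] = (word>>23) & 0x1ff = 148
type [0+:23] = (word>>0) & 0x7fffff = 2495554  ←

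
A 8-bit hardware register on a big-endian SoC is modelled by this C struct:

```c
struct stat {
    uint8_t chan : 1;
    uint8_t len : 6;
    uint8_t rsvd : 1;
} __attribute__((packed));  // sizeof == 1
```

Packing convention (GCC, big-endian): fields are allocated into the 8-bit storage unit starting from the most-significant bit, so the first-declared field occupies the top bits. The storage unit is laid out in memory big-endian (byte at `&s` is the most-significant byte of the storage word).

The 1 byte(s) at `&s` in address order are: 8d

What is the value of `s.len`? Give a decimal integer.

[0]=0x8d (big-endian) → word 0x8d
chan:1 @ bit 7 → (0x8d>>7)&0x1 = 0x1
len:6 @ bit 1 → (0x8d>>1)&0x3f = 0x6  ←
rsvd:1 @ bit 0 → (0x8d>>0)&0x1 = 0x1

6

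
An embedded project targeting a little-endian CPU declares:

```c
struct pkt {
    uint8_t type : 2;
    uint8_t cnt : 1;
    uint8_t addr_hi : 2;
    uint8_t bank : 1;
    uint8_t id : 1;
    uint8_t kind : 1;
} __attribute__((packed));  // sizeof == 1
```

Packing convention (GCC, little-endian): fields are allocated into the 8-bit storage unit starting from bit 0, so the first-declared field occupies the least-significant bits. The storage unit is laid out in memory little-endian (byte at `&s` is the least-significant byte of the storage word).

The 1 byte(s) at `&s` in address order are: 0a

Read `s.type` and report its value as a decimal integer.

[0]=0x0a (little-endian) → word 0x0a
type [0+:2] = (word>>0) & 0x3 = 2  ←
cnt [2+:1] = (word>>2) & 0x1 = 0
addr_hi [3+:2] = (word>>3) & 0x3 = 1
bank [5+:1] = (word>>5) & 0x1 = 0
id [6+:1] = (word>>6) & 0x1 = 0
kind [7+:1] = (word>>7) & 0x1 = 0

2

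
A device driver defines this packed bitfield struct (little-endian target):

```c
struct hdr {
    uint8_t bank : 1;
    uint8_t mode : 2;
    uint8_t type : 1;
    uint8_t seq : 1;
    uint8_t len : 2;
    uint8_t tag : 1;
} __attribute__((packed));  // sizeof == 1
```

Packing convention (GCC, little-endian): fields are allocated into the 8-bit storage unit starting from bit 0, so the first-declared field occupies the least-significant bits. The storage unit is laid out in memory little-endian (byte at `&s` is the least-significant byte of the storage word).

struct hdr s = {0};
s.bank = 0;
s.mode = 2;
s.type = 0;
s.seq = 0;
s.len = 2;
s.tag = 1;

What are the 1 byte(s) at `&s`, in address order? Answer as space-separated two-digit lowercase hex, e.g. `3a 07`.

[0+:1] bank=0 & 0x1 = 0x0; word=0x00
[1+:2] mode=2 & 0x3 = 0x2; word=0x04
[3+:1] type=0 & 0x1 = 0x0; word=0x04
[4+:1] seq=0 & 0x1 = 0x0; word=0x04
[5+:2] len=2 & 0x3 = 0x2; word=0x44
[7+:1] tag=1 & 0x1 = 0x1; word=0xc4
word = 0xc4 → little-endian bytes:
  [0]=0xc4

c4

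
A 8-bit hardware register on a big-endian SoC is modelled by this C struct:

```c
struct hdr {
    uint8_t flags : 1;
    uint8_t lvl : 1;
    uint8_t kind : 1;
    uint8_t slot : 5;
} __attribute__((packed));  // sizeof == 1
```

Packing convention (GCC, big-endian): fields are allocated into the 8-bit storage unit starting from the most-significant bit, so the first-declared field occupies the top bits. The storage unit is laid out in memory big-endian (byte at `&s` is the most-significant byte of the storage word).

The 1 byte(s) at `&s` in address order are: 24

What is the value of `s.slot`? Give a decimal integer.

4

[0]=0x24 (big-endian) → word 0x24
flags [7+:1] = (word>>7) & 0x1 = 0
lvl [6+:1] = (word>>6) & 0x1 = 0
kind [5+:1] = (word>>5) & 0x1 = 1
slot [0+:5] = (word>>0) & 0x1f = 4  ←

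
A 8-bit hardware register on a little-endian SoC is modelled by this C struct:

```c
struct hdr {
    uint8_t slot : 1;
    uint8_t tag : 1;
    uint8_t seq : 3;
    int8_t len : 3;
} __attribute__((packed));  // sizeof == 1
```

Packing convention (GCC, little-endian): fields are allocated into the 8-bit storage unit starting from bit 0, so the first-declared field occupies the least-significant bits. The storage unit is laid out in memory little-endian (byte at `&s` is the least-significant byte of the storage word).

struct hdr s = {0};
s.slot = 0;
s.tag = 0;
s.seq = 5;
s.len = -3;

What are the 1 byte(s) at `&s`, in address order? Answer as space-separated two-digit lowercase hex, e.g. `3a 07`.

b4

[0+:1] slot=0 & 0x1 = 0x0; word=0x00
[1+:1] tag=0 & 0x1 = 0x0; word=0x00
[2+:3] seq=5 & 0x7 = 0x5; word=0x14
[5+:3] len=-3 & 0x7 = 0x5; word=0xb4
word = 0xb4 → little-endian bytes:
  [0]=0xb4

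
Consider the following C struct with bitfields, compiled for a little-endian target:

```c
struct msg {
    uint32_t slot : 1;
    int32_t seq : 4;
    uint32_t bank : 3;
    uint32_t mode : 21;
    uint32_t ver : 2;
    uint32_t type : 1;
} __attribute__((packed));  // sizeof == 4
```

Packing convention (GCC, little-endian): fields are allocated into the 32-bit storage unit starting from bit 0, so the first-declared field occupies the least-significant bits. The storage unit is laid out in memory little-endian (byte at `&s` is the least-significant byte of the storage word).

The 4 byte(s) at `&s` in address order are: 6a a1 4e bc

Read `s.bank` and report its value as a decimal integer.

[0]=0x6a [1]=0xa1 [2]=0x4e [3]=0xbc (little-endian) → word 0xbc4ea16a
slot:1 @ bit 0 → (0xbc4ea16a>>0)&0x1 = 0x0
seq:4 @ bit 1 → (0xbc4ea16a>>1)&0xf = 0x5
bank:3 @ bit 5 → (0xbc4ea16a>>5)&0x7 = 0x3  ←
mode:21 @ bit 8 → (0xbc4ea16a>>8)&0x1fffff = 0x1c4ea1
ver:2 @ bit 29 → (0xbc4ea16a>>29)&0x3 = 0x1
type:1 @ bit 31 → (0xbc4ea16a>>31)&0x1 = 0x1

3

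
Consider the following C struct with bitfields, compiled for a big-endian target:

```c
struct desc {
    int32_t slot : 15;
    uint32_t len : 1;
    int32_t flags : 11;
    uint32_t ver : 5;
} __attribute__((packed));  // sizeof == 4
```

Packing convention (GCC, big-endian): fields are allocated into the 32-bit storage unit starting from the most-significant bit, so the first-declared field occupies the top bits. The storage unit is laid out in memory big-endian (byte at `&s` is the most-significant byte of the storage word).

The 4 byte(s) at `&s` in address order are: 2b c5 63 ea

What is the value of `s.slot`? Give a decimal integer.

5602

[0]=0x2b [1]=0xc5 [2]=0x63 [3]=0xea (big-endian) → word 0x2bc563ea
slot:15 @ bit 17 → (0x2bc563ea>>17)&0x7fff = 0x15e2  ←
len:1 @ bit 16 → (0x2bc563ea>>16)&0x1 = 0x1
flags:11 @ bit 5 → (0x2bc563ea>>5)&0x7ff = 0x31f
ver:5 @ bit 0 → (0x2bc563ea>>0)&0x1f = 0xa
slot signed 15b, MSB=0: value = 5602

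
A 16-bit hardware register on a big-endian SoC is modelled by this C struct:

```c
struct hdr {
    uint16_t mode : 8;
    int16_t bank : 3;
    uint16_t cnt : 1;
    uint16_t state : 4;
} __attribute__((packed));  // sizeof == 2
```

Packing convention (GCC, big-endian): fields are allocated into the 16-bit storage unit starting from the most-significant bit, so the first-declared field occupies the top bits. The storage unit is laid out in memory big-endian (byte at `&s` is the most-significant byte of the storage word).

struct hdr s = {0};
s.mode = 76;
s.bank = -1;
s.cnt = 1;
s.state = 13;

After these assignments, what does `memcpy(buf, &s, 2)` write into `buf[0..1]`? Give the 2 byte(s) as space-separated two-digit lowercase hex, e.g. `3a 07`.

4c fd

mode:8 = 76 → 0x4c << 8 → word 0x4c00
bank:3 = -1 → 0x7 << 5 → word 0x4ce0
cnt:1 = 1 → 0x1 << 4 → word 0x4cf0
state:4 = 13 → 0xd << 0 → word 0x4cfd
word = 0x4cfd → big-endian bytes:
  [0]=0x4c  [1]=0xfd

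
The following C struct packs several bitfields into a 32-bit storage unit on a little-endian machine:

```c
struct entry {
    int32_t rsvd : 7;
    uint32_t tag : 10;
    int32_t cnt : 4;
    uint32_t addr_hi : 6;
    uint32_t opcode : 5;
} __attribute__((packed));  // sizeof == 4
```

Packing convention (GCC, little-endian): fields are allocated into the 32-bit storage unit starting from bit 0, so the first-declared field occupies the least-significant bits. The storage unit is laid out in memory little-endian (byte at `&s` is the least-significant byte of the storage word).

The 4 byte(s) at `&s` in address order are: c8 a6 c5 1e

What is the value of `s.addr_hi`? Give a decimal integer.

54

[0]=0xc8 [1]=0xa6 [2]=0xc5 [3]=0x1e (little-endian) → word 0x1ec5a6c8
rsvd:7 @ bit 0 → (0x1ec5a6c8>>0)&0x7f = 0x48
tag:10 @ bit 7 → (0x1ec5a6c8>>7)&0x3ff = 0x34d
cnt:4 @ bit 17 → (0x1ec5a6c8>>17)&0xf = 0x2
addr_hi:6 @ bit 21 → (0x1ec5a6c8>>21)&0x3f = 0x36  ←
opcode:5 @ bit 27 → (0x1ec5a6c8>>27)&0x1f = 0x3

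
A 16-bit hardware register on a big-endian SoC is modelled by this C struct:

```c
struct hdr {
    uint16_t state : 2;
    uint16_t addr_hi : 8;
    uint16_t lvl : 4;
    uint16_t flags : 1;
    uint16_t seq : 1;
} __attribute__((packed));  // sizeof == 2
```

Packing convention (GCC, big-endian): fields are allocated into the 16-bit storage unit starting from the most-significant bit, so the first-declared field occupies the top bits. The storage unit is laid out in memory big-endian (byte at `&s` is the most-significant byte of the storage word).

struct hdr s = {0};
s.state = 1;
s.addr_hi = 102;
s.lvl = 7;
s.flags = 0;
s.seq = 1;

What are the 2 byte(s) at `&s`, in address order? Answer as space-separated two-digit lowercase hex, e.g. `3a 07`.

59 9d

[14+:2] state=1 & 0x3 = 0x1; word=0x4000
[6+:8] addr_hi=102 & 0xff = 0x66; word=0x5980
[2+:4] lvl=7 & 0xf = 0x7; word=0x599c
[1+:1] flags=0 & 0x1 = 0x0; word=0x599c
[0+:1] seq=1 & 0x1 = 0x1; word=0x599d
word = 0x599d → big-endian bytes:
  [0]=0x59  [1]=0x9d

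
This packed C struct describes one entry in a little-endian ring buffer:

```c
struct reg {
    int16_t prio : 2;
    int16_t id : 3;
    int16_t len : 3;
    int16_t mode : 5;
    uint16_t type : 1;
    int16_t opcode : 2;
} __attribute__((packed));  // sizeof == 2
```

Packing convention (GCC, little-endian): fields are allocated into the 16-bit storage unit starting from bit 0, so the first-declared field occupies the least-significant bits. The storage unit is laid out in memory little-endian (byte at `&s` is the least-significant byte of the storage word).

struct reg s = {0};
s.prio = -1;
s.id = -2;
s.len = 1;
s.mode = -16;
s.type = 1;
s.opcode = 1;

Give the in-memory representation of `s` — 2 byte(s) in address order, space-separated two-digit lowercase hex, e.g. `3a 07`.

prio:2 = -1 → 0x3 << 0 → word 0x0003
id:3 = -2 → 0x6 << 2 → word 0x001b
len:3 = 1 → 0x1 << 5 → word 0x003b
mode:5 = -16 → 0x10 << 8 → word 0x103b
type:1 = 1 → 0x1 << 13 → word 0x303b
opcode:2 = 1 → 0x1 << 14 → word 0x703b
word = 0x703b → little-endian bytes:
  [0]=0x3b  [1]=0x70

3b 70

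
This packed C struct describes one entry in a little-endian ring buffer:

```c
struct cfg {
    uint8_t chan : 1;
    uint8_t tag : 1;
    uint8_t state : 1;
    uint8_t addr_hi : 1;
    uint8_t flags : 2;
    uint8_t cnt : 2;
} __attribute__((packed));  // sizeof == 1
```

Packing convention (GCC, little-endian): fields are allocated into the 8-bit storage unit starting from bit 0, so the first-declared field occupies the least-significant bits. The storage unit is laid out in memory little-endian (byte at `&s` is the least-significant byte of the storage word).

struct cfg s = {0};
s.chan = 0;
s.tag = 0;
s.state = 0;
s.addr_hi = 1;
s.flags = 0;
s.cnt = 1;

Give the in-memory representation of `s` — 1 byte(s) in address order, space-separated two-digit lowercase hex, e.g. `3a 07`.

chan:1 = 0 → 0x0 << 0 → word 0x00
tag:1 = 0 → 0x0 << 1 → word 0x00
state:1 = 0 → 0x0 << 2 → word 0x00
addr_hi:1 = 1 → 0x1 << 3 → word 0x08
flags:2 = 0 → 0x0 << 4 → word 0x08
cnt:2 = 1 → 0x1 << 6 → word 0x48
word = 0x48 → little-endian bytes:
  [0]=0x48

48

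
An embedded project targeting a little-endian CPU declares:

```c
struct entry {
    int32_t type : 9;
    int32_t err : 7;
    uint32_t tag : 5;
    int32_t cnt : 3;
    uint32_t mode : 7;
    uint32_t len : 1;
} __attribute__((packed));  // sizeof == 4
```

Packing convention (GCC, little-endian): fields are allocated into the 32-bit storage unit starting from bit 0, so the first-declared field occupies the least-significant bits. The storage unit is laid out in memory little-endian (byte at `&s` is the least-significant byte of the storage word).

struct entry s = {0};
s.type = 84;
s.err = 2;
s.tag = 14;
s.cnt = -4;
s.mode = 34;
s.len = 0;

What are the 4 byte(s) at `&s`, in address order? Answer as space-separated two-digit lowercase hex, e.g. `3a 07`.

type (9b) val=84 bits=0x54 at bit 0: 0x00000054
err (7b) val=2 bits=0x2 at bit 9: 0x00000454
tag (5b) val=14 bits=0xe at bit 16: 0x000e0454
cnt (3b) val=-4 bits=0x4 at bit 21: 0x008e0454
mode (7b) val=34 bits=0x22 at bit 24: 0x228e0454
len (1b) val=0 bits=0x0 at bit 31: 0x228e0454
word = 0x228e0454 → little-endian bytes:
  [0]=0x54  [1]=0x04  [2]=0x8e  [3]=0x22

54 04 8e 22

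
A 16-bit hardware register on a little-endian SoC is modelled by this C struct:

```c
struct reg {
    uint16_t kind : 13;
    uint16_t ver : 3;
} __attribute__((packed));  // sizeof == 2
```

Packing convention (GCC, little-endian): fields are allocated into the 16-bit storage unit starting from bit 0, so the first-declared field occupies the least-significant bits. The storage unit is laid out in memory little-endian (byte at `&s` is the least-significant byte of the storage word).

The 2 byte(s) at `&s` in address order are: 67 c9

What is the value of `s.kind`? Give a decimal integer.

2407

[0]=0x67 [1]=0xc9 (little-endian) → word 0xc967
kind:13 @ bit 0 → (0xc967>>0)&0x1fff = 0x967  ←
ver:3 @ bit 13 → (0xc967>>13)&0x7 = 0x6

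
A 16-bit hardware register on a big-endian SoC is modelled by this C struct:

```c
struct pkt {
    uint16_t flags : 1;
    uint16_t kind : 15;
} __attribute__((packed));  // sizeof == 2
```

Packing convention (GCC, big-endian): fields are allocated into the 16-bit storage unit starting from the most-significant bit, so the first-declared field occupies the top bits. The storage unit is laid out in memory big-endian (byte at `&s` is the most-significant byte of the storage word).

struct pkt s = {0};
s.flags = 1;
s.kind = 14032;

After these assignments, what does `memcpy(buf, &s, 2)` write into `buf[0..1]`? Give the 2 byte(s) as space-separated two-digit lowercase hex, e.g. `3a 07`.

b6 d0

flags:1 = 1 → 0x1 << 15 → word 0x8000
kind:15 = 14032 → 0x36d0 << 0 → word 0xb6d0
word = 0xb6d0 → big-endian bytes:
  [0]=0xb6  [1]=0xd0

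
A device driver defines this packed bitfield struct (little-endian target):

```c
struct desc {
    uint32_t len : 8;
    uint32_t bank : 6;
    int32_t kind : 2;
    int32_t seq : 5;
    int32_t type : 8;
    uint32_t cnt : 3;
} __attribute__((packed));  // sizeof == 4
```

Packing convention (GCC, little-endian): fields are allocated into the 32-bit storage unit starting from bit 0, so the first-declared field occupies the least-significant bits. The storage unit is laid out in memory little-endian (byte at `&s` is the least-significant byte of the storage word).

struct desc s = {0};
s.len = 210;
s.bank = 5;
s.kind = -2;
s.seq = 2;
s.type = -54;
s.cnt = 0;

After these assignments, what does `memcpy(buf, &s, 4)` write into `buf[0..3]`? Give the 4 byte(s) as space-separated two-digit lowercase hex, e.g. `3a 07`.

len (8b) val=210 bits=0xd2 at bit 0: 0x000000d2
bank (6b) val=5 bits=0x5 at bit 8: 0x000005d2
kind (2b) val=-2 bits=0x2 at bit 14: 0x000085d2
seq (5b) val=2 bits=0x2 at bit 16: 0x000285d2
type (8b) val=-54 bits=0xca at bit 21: 0x194285d2
cnt (3b) val=0 bits=0x0 at bit 29: 0x194285d2
word = 0x194285d2 → little-endian bytes:
  [0]=0xd2  [1]=0x85  [2]=0x42  [3]=0x19

d2 85 42 19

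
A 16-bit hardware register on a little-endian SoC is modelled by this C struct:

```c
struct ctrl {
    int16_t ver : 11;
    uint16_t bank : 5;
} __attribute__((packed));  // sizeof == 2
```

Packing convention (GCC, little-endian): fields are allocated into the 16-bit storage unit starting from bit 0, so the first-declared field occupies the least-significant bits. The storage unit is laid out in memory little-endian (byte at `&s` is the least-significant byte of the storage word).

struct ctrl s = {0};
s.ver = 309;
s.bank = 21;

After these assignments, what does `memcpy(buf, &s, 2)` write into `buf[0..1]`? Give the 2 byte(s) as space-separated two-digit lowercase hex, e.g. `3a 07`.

35 a9

[0+:11] ver=309 & 0x7ff = 0x135; word=0x0135
[11+:5] bank=21 & 0x1f = 0x15; word=0xa935
word = 0xa935 → little-endian bytes:
  [0]=0x35  [1]=0xa9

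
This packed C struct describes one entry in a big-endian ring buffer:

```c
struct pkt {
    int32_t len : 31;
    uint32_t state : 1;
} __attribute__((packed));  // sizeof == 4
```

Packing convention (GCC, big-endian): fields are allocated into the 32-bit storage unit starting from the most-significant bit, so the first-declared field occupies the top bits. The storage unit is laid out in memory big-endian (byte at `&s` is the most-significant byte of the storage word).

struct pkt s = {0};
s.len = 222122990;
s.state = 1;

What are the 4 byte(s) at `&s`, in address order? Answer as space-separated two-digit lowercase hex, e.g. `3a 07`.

1a 7a a7 dd

[1+:31] len=222122990 & 0x7fffffff = 0xd3d53ee; word=0x1a7aa7dc
[0+:1] state=1 & 0x1 = 0x1; word=0x1a7aa7dd
word = 0x1a7aa7dd → big-endian bytes:
  [0]=0x1a  [1]=0x7a  [2]=0xa7  [3]=0xdd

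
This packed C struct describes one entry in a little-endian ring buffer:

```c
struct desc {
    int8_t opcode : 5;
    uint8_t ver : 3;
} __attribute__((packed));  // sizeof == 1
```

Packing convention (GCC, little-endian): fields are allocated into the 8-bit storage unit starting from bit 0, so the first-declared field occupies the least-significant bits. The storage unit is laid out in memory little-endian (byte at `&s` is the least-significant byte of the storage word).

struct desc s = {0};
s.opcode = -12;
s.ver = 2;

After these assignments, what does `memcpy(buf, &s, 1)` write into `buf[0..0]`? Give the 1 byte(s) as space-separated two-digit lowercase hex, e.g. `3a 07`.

54

opcode:5 = -12 → 0x14 << 0 → word 0x14
ver:3 = 2 → 0x2 << 5 → word 0x54
word = 0x54 → little-endian bytes:
  [0]=0x54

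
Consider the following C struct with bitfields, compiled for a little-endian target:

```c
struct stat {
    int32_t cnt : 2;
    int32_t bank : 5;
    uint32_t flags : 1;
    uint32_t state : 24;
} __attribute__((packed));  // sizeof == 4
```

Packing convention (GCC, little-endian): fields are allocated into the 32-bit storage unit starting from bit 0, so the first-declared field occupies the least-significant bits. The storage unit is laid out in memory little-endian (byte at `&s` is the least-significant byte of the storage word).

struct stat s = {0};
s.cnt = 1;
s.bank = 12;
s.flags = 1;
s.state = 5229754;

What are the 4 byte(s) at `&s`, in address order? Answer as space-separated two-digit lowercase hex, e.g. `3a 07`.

cnt (2b) val=1 bits=0x1 at bit 0: 0x00000001
bank (5b) val=12 bits=0xc at bit 2: 0x00000031
flags (1b) val=1 bits=0x1 at bit 7: 0x000000b1
state (24b) val=5229754 bits=0x4fccba at bit 8: 0x4fccbab1
word = 0x4fccbab1 → little-endian bytes:
  [0]=0xb1  [1]=0xba  [2]=0xcc  [3]=0x4f

b1 ba cc 4f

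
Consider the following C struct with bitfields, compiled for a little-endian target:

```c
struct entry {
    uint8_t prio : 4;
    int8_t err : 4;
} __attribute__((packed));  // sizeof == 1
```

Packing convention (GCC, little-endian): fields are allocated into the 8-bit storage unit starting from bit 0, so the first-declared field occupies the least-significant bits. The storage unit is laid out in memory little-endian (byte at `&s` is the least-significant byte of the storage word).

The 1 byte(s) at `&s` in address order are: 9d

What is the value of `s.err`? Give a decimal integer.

[0]=0x9d (little-endian) → word 0x9d
prio:4 @ bit 0 → (0x9d>>0)&0xf = 0xd
err:4 @ bit 4 → (0x9d>>4)&0xf = 0x9  ←
err signed 4b, MSB=1: 9 - 16 = -7

-7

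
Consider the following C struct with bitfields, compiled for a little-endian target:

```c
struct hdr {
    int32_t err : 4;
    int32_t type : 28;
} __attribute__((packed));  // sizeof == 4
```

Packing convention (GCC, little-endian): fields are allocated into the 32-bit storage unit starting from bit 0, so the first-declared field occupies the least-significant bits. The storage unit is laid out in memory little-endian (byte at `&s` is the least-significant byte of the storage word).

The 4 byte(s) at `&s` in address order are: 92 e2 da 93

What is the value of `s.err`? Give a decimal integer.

[0]=0x92 [1]=0xe2 [2]=0xda [3]=0x93 (little-endian) → word 0x93dae292
err:4 @ bit 0 → (0x93dae292>>0)&0xf = 0x2  ←
type:28 @ bit 4 → (0x93dae292>>4)&0xfffffff = 0x93dae29
err signed 4b, MSB=0: value = 2

2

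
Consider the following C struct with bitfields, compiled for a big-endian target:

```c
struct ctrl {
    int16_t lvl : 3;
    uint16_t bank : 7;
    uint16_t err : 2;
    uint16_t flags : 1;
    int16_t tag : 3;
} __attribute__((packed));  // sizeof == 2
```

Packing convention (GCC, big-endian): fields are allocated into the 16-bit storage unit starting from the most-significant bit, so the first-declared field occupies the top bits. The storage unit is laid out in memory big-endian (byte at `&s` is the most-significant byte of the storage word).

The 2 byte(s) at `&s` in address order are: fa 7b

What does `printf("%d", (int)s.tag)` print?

3

[0]=0xfa [1]=0x7b (big-endian) → word 0xfa7b
lvl:3 @ bit 13 → (0xfa7b>>13)&0x7 = 0x7
bank:7 @ bit 6 → (0xfa7b>>6)&0x7f = 0x69
err:2 @ bit 4 → (0xfa7b>>4)&0x3 = 0x3
flags:1 @ bit 3 → (0xfa7b>>3)&0x1 = 0x1
tag:3 @ bit 0 → (0xfa7b>>0)&0x7 = 0x3  ←
tag signed 3b, MSB=0: value = 3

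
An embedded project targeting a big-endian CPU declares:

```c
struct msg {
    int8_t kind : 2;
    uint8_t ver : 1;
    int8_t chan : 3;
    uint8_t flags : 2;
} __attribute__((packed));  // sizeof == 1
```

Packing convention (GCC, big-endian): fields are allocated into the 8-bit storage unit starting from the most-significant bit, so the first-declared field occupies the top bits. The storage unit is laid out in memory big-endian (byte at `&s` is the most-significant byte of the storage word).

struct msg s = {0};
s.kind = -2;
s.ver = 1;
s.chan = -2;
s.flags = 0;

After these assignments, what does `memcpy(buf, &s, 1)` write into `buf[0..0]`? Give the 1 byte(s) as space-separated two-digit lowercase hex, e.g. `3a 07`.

b8

kind (2b) val=-2 bits=0x2 at bit 6: 0x80
ver (1b) val=1 bits=0x1 at bit 5: 0xa0
chan (3b) val=-2 bits=0x6 at bit 2: 0xb8
flags (2b) val=0 bits=0x0 at bit 0: 0xb8
word = 0xb8 → big-endian bytes:
  [0]=0xb8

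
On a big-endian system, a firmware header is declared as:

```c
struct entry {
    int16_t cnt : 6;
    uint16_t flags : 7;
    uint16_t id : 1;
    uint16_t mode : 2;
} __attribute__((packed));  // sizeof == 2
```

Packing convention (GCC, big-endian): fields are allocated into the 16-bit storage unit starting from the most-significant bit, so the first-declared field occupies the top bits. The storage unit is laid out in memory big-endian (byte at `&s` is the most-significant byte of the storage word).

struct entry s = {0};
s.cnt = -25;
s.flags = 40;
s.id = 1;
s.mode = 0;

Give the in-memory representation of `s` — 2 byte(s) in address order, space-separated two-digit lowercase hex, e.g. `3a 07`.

9d 44

[10+:6] cnt=-25 & 0x3f = 0x27; word=0x9c00
[3+:7] flags=40 & 0x7f = 0x28; word=0x9d40
[2+:1] id=1 & 0x1 = 0x1; word=0x9d44
[0+:2] mode=0 & 0x3 = 0x0; word=0x9d44
word = 0x9d44 → big-endian bytes:
  [0]=0x9d  [1]=0x44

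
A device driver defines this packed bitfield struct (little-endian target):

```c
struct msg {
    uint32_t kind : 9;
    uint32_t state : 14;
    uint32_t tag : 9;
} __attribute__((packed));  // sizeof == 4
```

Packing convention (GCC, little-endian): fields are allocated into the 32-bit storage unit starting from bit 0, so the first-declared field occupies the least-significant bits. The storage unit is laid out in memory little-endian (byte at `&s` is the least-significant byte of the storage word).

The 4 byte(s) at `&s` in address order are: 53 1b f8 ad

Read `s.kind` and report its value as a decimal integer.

[0]=0x53 [1]=0x1b [2]=0xf8 [3]=0xad (little-endian) → word 0xadf81b53
kind [0+:9] = (word>>0) & 0x1ff = 339  ←
state [9+:14] = (word>>9) & 0x3fff = 15373
tag [23+:9] = (word>>23) & 0x1ff = 347

339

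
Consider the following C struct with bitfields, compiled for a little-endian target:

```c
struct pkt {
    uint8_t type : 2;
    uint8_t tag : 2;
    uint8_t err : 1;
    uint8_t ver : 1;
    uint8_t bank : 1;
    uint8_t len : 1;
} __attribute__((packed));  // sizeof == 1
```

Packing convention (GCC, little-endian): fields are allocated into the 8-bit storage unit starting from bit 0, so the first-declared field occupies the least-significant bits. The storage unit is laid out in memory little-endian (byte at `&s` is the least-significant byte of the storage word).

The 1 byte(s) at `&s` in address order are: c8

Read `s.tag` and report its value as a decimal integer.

[0]=0xc8 (little-endian) → word 0xc8
type:2 @ bit 0 → (0xc8>>0)&0x3 = 0x0
tag:2 @ bit 2 → (0xc8>>2)&0x3 = 0x2  ←
err:1 @ bit 4 → (0xc8>>4)&0x1 = 0x0
ver:1 @ bit 5 → (0xc8>>5)&0x1 = 0x0
bank:1 @ bit 6 → (0xc8>>6)&0x1 = 0x1
len:1 @ bit 7 → (0xc8>>7)&0x1 = 0x1

2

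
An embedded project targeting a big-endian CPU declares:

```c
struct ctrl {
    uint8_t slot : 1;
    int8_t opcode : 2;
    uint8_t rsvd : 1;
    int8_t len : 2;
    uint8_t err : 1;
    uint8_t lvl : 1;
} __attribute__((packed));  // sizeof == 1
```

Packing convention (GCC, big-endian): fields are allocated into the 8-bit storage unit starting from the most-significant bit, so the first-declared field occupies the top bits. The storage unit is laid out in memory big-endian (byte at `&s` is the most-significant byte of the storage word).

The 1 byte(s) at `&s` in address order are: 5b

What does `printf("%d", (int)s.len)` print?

[0]=0x5b (big-endian) → word 0x5b
slot:1 @ bit 7 → (0x5b>>7)&0x1 = 0x0
opcode:2 @ bit 5 → (0x5b>>5)&0x3 = 0x2
rsvd:1 @ bit 4 → (0x5b>>4)&0x1 = 0x1
len:2 @ bit 2 → (0x5b>>2)&0x3 = 0x2  ←
err:1 @ bit 1 → (0x5b>>1)&0x1 = 0x1
lvl:1 @ bit 0 → (0x5b>>0)&0x1 = 0x1
len signed 2b, MSB=1: 2 - 4 = -2

-2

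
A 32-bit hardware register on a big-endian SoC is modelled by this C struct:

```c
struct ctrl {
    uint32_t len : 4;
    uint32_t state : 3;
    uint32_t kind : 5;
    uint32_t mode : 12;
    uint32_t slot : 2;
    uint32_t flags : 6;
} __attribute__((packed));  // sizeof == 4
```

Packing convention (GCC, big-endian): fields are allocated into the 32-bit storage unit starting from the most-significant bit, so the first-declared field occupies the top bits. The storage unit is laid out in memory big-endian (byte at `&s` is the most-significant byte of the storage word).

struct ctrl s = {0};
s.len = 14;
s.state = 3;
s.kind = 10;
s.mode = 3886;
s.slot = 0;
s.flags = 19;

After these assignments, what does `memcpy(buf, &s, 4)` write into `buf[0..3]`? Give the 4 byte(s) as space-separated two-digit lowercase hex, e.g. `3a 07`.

[28+:4] len=14 & 0xf = 0xe; word=0xe0000000
[25+:3] state=3 & 0x7 = 0x3; word=0xe6000000
[20+:5] kind=10 & 0x1f = 0xa; word=0xe6a00000
[8+:12] mode=3886 & 0xfff = 0xf2e; word=0xe6af2e00
[6+:2] slot=0 & 0x3 = 0x0; word=0xe6af2e00
[0+:6] flags=19 & 0x3f = 0x13; word=0xe6af2e13
word = 0xe6af2e13 → big-endian bytes:
  [0]=0xe6  [1]=0xaf  [2]=0x2e  [3]=0x13

e6 af 2e 13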